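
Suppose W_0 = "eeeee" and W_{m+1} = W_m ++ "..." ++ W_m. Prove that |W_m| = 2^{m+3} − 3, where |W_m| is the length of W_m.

Base case: |W_0| = 5, and 2^{0+3} − 3 = 5.
Assume |W_j| = 2^{j+3} − 3.
Then |W_{j+1}| = |W_j| + 3 + |W_j| = 2|W_j| + 3 = 2(2^{j+3} − 3) + 3 = 2^{j+1+3} − 6 + 3 = 2^{j+1+3} − 3.
By induction, |W_m| = 2^{m+3} − 3 for all m ≥ 0.

|W_m| = 2^{m+3} − 3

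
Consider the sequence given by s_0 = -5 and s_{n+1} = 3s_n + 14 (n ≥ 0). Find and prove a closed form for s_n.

Claim: s_n = 2·3^n − 7.

Base case: s_0 = -5, and 2·3^0 − 7 = 2 − 7 = -5.
Assume s_r = 2·3^r − 7 for some r ≥ 0.
Then s_{r+1} = 3s_r + 14 = 3·(2·3^r − 7) + 14 = 6·3^r − 21 + 14 = 2·3^{r+1} − 7.
So the formula holds for r+1, and by induction s_n = 2·3^n − 7 for all n ≥ 0.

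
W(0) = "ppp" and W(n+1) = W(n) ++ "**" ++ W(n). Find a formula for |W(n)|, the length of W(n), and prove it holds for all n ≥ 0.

Claim: |W(n)| = 5·2^n − 2.

Base case: |W(0)| = 3, and 5·2^0 − 2 = 3.
Assume |W(j)| = 5·2^j − 2.
Then |W(j+1)| = |W(j)| + 2 + |W(j)| = 2|W(j)| + 2 = 2(5·2^j − 2) + 2 = 5·2^{j+1} − 4 + 2 = 5·2^{j+1} − 2.
This completes the inductive step, so |W(n)| = 5·2^n − 2 for all n ≥ 0.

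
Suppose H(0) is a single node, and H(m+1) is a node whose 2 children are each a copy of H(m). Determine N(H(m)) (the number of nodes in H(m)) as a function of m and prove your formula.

Claim: N(H(m)) = 2^{m+1} − 1.

Base case: N(H(0)) = 1, and 2^{0+1} − 1 = 1.
Assume N(H(j)) = 2^{j+1} − 1.
Then N(H(j+1)) = 1 + 2N(H(j)) = 1 + 2(2^{j+1} − 1) = 2^{j+2} − 2 + 1 = 2^{j+2} − 1.
So the formula holds for j+1, and by induction N(H(m)) = 2^{m+1} − 1 for all m ≥ 0.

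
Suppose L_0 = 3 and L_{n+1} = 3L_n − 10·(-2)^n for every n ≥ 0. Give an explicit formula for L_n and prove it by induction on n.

Claim: L_n = 3^n + 2·(-2)^n.

Base case: L_0 = 3, and 3^0 + 2·(-2)^0 = 1 + 2 = 3.
Assume L_r = 3^r + 2·(-2)^r for some r ≥ 0.
Then L_{r+1} = 3L_r − 10·(-2)^r = 3·(3^r + 2·(-2)^r) − 10·(-2)^r = 3^{r+1} + 6·(-2)^r − 10·(-2)^r = 3^{r+1} − 4·(-2)^r = 3^{r+1} + 2·(-2)^{r+1}.
So the formula holds for r+1, and by induction L_n = 3^n + 2·(-2)^n for all n ≥ 0.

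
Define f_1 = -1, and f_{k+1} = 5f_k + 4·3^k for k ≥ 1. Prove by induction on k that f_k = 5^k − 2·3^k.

Base case: f_1 = -1, and 5^1 − 2·3^1 = 5 − 6 = -1.
Assume f_m = 5^m − 2·3^m for some m ≥ 1.
Then f_{m+1} = 5f_m + 4·3^m = 5·(5^m − 2·3^m) + 4·3^m = 5^{m+1} − 10·3^m + 4·3^m = 5^{m+1} − 6·3^m = 5^{m+1} − 2·3^{m+1}.
So the formula holds for m+1, and by induction f_k = 5^k − 2·3^k for all k ≥ 1.

f_k = 5^k − 2·3^k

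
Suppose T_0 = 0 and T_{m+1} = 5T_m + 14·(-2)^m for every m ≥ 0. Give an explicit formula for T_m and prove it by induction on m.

Claim: T_m = 2·5^m − 2·(-2)^m.

Base case: T_0 = 0, and 2·5^0 − 2·(-2)^0 = 2 − 2 = 0.
Assume T_r = 2·5^r − 2·(-2)^r for some r ≥ 0.
Then T_{r+1} = 5T_r + 14·(-2)^r = 5·(2·5^r − 2·(-2)^r) + 14·(-2)^r = 2·5^{r+1} − 10·(-2)^r + 14·(-2)^r = 2·5^{r+1} + 4·(-2)^r = 2·5^{r+1} − 2·(-2)^{r+1}.
So the formula holds for r+1, and by induction T_m = 2·5^m − 2·(-2)^m for all m ≥ 0.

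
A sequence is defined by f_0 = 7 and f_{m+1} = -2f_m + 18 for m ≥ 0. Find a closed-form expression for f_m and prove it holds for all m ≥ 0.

Claim: f_m = (-2)^m + 6.

Base case: f_0 = 7, and (-2)^0 + 6 = 1 + 6 = 7.
Assume f_k = (-2)^k + 6 for some k ≥ 0.
Then f_{k+1} = -2f_k + 18 = -2·((-2)^k + 6) + 18 = -2·(-2)^k − 12 + 18 = (-2)^{k+1} + 6.
So the formula holds for k+1, and by induction f_m = (-2)^m + 6 for all m ≥ 0.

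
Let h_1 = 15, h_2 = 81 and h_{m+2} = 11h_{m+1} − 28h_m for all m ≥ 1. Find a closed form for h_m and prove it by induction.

Claim: h_m = 2·4^m + 7^m.

Base cases: h_1 = 15 and 2·4^1 + 7^1 = 15; h_2 = 81 and 2·4^2 + 7^2 = 81.
Assume h_j = 2·4^j + 7^j for all 1 ≤ j ≤ k, where k ≥ 2.
Then h_{k+1} = 11h_k − 28h_{k−1} = 11·(2·4^k + 7^k) − 28·(2·4^{k−1} + 7^{k−1}) = 2·(11·4 − 28)4^{k−1} + (11·7 − 28)7^{k−1} = 32·4^{k−1} + 49·7^{k−1} = 2·4^{k+1} + 7^{k+1}.
So the formula holds for k+1, and by strong induction h_m = 2·4^m + 7^m for all m ≥ 1.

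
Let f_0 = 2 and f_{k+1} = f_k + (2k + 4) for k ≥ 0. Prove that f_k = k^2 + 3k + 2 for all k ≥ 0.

Base case: f_0 = 2, and 0^2 + 3·0 + 2 = 2.
Assume f_m = m^2 + 3m + 2.
Then f_{m+1} = f_m + (2m + 4) = (m^2 + 3m + 2) + (2m + 4) = m^2 + 5m + 6,
and (m+1)^2 + 3·(m+1) + 2 = m^2 + 5m + 6.
This completes the inductive step, so f_k = k^2 + 3k + 2 for all k ≥ 0.

f_k = k^2 + 3k + 2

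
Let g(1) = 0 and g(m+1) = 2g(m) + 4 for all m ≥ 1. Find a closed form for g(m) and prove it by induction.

Claim: g(m) = 2^{m+1} − 4.

Base case: g(1) = 0, and 2^{1+1} − 4 = 4 − 4 = 0.
Assume g(j) = 2^{j+1} − 4 for some j ≥ 1.
Then g(j+1) = 2g(j) + 4 = 2·(2^{j+1} − 4) + 4 = 2^{j+2} − 8 + 4 = 2^{j+2} − 4.
So the formula holds for j+1, and by induction g(m) = 2^{m+1} − 4 for all m ≥ 1.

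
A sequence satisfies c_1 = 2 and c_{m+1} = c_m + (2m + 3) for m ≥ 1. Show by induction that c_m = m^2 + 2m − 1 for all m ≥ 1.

Base case: c_1 = 2, and 1^2 + 2·1 − 1 = 2.
Assume c_k = k^2 + 2k − 1.
Then c_{k+1} = c_k + (2k + 3) = (k^2 + 2k − 1) + (2k + 3) = k^2 + 4k + 2,
and (k+1)^2 + 2·(k+1) − 1 = k^2 + 4k + 2.
Hence c_m = m^2 + 2m − 1 for every m ≥ 1, by induction.

c_m = m^2 + 2m − 1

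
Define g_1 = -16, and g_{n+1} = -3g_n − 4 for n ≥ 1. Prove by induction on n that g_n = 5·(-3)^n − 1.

Base case: g_1 = -16, and 5·(-3)^1 − 1 = -15 − 1 = -16.
Assume g_k = 5·(-3)^k − 1 for some k ≥ 1.
Then g_{k+1} = -3g_k − 4 = -3·(5·(-3)^k − 1) − 4 = -15·(-3)^k + 3 − 4 = 5·(-3)^{k+1} − 1.
By induction, g_n = 5·(-3)^n − 1 for all n ≥ 1.

g_n = 5·(-3)^n − 1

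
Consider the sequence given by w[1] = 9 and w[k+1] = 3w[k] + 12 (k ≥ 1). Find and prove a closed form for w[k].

Claim: w[k] = 5·3^k − 6.

Base case: w[1] = 9, and 5·3^1 − 6 = 15 − 6 = 9.
Assume w[j] = 5·3^j − 6 for some j ≥ 1.
Then w[j+1] = 3w[j] + 12 = 3·(5·3^j − 6) + 12 = 15·3^j − 18 + 12 = 5·3^{j+1} − 6.
By induction, w[k] = 5·3^k − 6 for all k ≥ 1.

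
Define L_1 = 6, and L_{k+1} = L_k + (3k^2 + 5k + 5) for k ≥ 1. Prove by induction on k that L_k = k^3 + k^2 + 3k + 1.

Base case: L_1 = 6, and 1^3 + 1^2 + 3·1 + 1 = 6.
Assume L_j = j^3 + j^2 + 3j + 1.
Then L_{j+1} = L_j + (3j^2 + 5j + 5) = (j^3 + j^2 + 3j + 1) + (3j^2 + 5j + 5) = j^3 + 4j^2 + 8j + 6,
and (j+1)^3 + (j+1)^2 + 3·(j+1) + 1 = j^3 + 4j^2 + 8j + 6.
By induction, L_k = k^3 + k^2 + 3k + 1 for all k ≥ 1.

L_k = k^3 + k^2 + 3k + 1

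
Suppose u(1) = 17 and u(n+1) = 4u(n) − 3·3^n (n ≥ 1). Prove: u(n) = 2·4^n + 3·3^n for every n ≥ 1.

Base case: u(1) = 17, and 2·4^1 + 3·3^1 = 8 + 9 = 17.
Assume u(r) = 2·4^r + 3·3^r for some r ≥ 1.
Then u(r+1) = 4u(r) − 3·3^r = 4·(2·4^r + 3·3^r) − 3·3^r = 2·4^{r+1} + 12·3^r − 3·3^r = 2·4^{r+1} + 9·3^r = 2·4^{r+1} + 3·3^{r+1}.
By induction, u(n) = 2·4^n + 3·3^n for all n ≥ 1.

u(n) = 2·4^n + 3·3^n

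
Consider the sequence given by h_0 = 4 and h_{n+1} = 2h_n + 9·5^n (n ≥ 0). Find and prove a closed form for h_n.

Claim: h_n = 2^n + 3·5^n.

Base case: h_0 = 4, and 2^0 + 3·5^0 = 1 + 3 = 4.
Assume h_k = 2^k + 3·5^k for some k ≥ 0.
Then h_{k+1} = 2h_k + 9·5^k = 2·(2^k + 3·5^k) + 9·5^k = 2^{k+1} + 6·5^k + 9·5^k = 2^{k+1} + 15·5^k = 2^{k+1} + 3·5^{k+1}.
So the formula holds for k+1, and by induction h_n = 2^n + 3·5^n for all n ≥ 0.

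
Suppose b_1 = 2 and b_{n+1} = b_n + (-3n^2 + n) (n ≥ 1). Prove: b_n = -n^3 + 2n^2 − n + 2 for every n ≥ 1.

Base case: b_1 = 2, and -1^3 + 2·1^2 − 1 + 2 = 2.
Assume b_m = -m^3 + 2m^2 − m + 2.
Then b_{m+1} = b_m + (-3m^2 + m) = (-m^3 + 2m^2 − m + 2) + (-3m^2 + m) = -m^3 − m^2 + 2,
and -(m+1)^3 + 2·(m+1)^2 − (m+1) + 2 = -m^3 − m^2 + 2.
Hence b_n = -n^3 + 2n^2 − n + 2 for every n ≥ 1, by induction.

b_n = -n^3 + 2n^2 − n + 2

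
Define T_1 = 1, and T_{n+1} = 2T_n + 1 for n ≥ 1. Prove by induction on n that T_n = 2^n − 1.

Base case: T_1 = 1, and 2^1 − 1 = 2 − 1 = 1.
Assume T_m = 2^m − 1 for some m ≥ 1.
Then T_{m+1} = 2T_m + 1 = 2·(2^m − 1) + 1 = 2^{m+1} − 2 + 1 = 2^{m+1} − 1.
By induction, T_n = 2^n − 1 for all n ≥ 1.

T_n = 2^n − 1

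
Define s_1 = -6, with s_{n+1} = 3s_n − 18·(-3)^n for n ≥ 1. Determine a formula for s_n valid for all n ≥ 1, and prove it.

Claim: s_n = 3^n + 3·(-3)^n.

Base case: s_1 = -6, and 3^1 + 3·(-3)^1 = 3 − 9 = -6.
Assume s_r = 3^r + 3·(-3)^r for some r ≥ 1.
Then s_{r+1} = 3s_r − 18·(-3)^r = 3·(3^r + 3·(-3)^r) − 18·(-3)^r = 3^{r+1} + 9·(-3)^r − 18·(-3)^r = 3^{r+1} − 9·(-3)^r = 3^{r+1} + 3·(-3)^{r+1}.
So the formula holds for r+1, and by induction s_n = 3^n + 3·(-3)^n for all n ≥ 1.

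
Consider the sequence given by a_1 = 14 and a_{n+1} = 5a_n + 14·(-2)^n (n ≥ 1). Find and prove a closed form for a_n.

Claim: a_n = 2·5^n − 2·(-2)^n.

Base case: a_1 = 14, and 2·5^1 − 2·(-2)^1 = 10 + 4 = 14.
Assume a_k = 2·5^k − 2·(-2)^k for some k ≥ 1.
Then a_{k+1} = 5a_k + 14·(-2)^k = 5·(2·5^k − 2·(-2)^k) + 14·(-2)^k = 2·5^{k+1} − 10·(-2)^k + 14·(-2)^k = 2·5^{k+1} + 4·(-2)^k = 2·5^{k+1} − 2·(-2)^{k+1}.
This completes the inductive step, so a_n = 2·5^n − 2·(-2)^n for all n ≥ 1.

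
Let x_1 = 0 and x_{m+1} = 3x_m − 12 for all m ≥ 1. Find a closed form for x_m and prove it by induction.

Claim: x_m = -2·3^m + 6.

Base case: x_1 = 0, and -2·3^1 + 6 = -6 + 6 = 0.
Assume x_r = -2·3^r + 6 for some r ≥ 1.
Then x_{r+1} = 3x_r − 12 = 3·(-2·3^r + 6) − 12 = -6·3^r + 18 − 12 = -2·3^{r+1} + 6.
So the formula holds for r+1, and by induction x_m = -2·3^m + 6 for all m ≥ 1.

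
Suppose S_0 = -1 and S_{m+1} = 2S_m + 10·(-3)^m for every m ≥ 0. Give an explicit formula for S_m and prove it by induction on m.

Claim: S_m = 2^m − 2·(-3)^m.

Base case: S_0 = -1, and 2^0 − 2·(-3)^0 = 1 − 2 = -1.
Assume S_r = 2^r − 2·(-3)^r for some r ≥ 0.
Then S_{r+1} = 2S_r + 10·(-3)^r = 2·(2^r − 2·(-3)^r) + 10·(-3)^r = 2^{r+1} − 4·(-3)^r + 10·(-3)^r = 2^{r+1} + 6·(-3)^r = 2^{r+1} − 2·(-3)^{r+1}.
This completes the inductive step, so S_m = 2^m − 2·(-3)^m for all m ≥ 0.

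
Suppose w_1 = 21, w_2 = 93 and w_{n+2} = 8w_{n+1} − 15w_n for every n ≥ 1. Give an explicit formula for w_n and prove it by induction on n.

Claim: w_n = 3·5^n + 2·3^n.

Base cases: w_1 = 21 and 3·5^1 + 2·3^1 = 21; w_2 = 93 and 3·5^2 + 2·3^2 = 93.
Assume w_j = 3·5^j + 2·3^j for all 1 ≤ j ≤ k, where k ≥ 2.
Then w_{k+1} = 8w_k − 15w_{k−1} = 8·(3·5^k + 2·3^k) − 15·(3·5^{k−1} + 2·3^{k−1}) = 3·(8·5 − 15)5^{k−1} + 2·(8·3 − 15)3^{k−1} = 75·5^{k−1} + 18·3^{k−1} = 3·5^{k+1} + 2·3^{k+1}.
So the formula holds for k+1, and by strong induction w_n = 3·5^n + 2·3^n for all n ≥ 1.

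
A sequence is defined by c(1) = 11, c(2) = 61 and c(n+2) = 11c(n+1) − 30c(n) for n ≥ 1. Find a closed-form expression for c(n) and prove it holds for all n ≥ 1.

Claim: c(n) = 5^n + 6^n.

Base cases: c(1) = 11 and 5^1 + 6^1 = 11; c(2) = 61 and 5^2 + 6^2 = 61.
Assume c(i) = 5^i + 6^i for all 1 ≤ i ≤ j, where j ≥ 2.
Then c(j+1) = 11c(j) − 30c(j−1) = 11·(5^j + 6^j) − 30·(5^{j−1} + 6^{j−1}) = (11·5 − 30)5^{j−1} + (11·6 − 30)6^{j−1} = 25·5^{j−1} + 36·6^{j−1} = 5^{j+1} + 6^{j+1}.
So the formula holds for j+1, and by strong induction c(n) = 5^n + 6^n for all n ≥ 1.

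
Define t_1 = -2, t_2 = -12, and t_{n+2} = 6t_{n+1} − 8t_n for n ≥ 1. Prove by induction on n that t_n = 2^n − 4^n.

Base cases: t_1 = -2 and 2^1 − 4^1 = -2; t_2 = -12 and 2^2 − 4^2 = -12.
Assume t_j = 2^j − 4^j for all 1 ≤ j ≤ m, where m ≥ 2.
Then t_{m+1} = 6t_m − 8t_{m−1} = 6·(2^m − 4^m) − 8·(2^{m−1} − 4^{m−1}) = (6·2 − 8)2^{m−1} − (6·4 − 8)4^{m−1} = 4·2^{m−1} − 16·4^{m−1} = 2^{m+1} − 4^{m+1}.
Hence t_n = 2^n − 4^n for every n ≥ 1, by strong induction.

t_n = 2^n − 4^n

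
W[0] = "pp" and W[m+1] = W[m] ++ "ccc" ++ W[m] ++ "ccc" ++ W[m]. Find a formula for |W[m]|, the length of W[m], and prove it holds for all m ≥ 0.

Claim: |W[m]| = 5·3^m − 3.

Base case: |W[0]| = 2, and 5·3^0 − 3 = 2.
Assume |W[k]| = 5·3^k − 3.
Then |W[k+1]| = 3|W[k]| + 6 = 3(5·3^k − 3) + 6 = 5·3^{k+1} − 9 + 6 = 5·3^{k+1} − 3.
By induction, |W[m]| = 5·3^m − 3 for all m ≥ 0.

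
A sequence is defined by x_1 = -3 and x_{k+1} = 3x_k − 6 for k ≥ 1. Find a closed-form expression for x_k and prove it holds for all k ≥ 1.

Claim: x_k = -2·3^k + 3.

Base case: x_1 = -3, and -2·3^1 + 3 = -6 + 3 = -3.
Assume x_m = -2·3^m + 3 for some m ≥ 1.
Then x_{m+1} = 3x_m − 6 = 3·(-2·3^m + 3) − 6 = -6·3^m + 9 − 6 = -2·3^{m+1} + 3.
So the formula holds for m+1, and by induction x_k = -2·3^k + 3 for all k ≥ 1.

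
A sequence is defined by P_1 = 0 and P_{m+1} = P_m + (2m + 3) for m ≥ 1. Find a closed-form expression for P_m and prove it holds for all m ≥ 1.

Claim: P_m = m^2 + 2m − 3.

Base case: P_1 = 0, and 1^2 + 2·1 − 3 = 0.
Assume P_j = j^2 + 2j − 3.
Then P_{j+1} = P_j + (2j + 3) = (j^2 + 2j − 3) + (2j + 3) = j^2 + 4j,
and (j+1)^2 + 2·(j+1) − 3 = j^2 + 4j.
Hence P_m = m^2 + 2m − 3 for every m ≥ 1, by induction.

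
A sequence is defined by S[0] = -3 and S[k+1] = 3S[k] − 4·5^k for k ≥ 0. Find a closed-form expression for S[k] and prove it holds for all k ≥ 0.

Claim: S[k] = -3^k − 2·5^k.

Base case: S[0] = -3, and -3^0 − 2·5^0 = -1 − 2 = -3.
Assume S[r] = -3^r − 2·5^r for some r ≥ 0.
Then S[r+1] = 3S[r] − 4·5^r = 3·(-3^r − 2·5^r) − 4·5^r = -3^{r+1} − 6·5^r − 4·5^r = -3^{r+1} − 10·5^r = -3^{r+1} − 2·5^{r+1}.
Hence S[k] = -3^k − 2·5^k for every k ≥ 0, by induction.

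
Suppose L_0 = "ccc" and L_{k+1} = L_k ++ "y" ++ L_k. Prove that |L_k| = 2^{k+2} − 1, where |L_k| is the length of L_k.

Base case: |L_0| = 3, and 2^{0+2} − 1 = 3.
Assume |L_r| = 2^{r+2} − 1.
Then |L_{r+1}| = |L_r| + 1 + |L_r| = 2|L_r| + 1 = 2(2^{r+2} − 1) + 1 = 2^{r+3} − 2 + 1 = 2^{r+3} − 1.
So the formula holds for r+1, and by induction |L_k| = 2^{k+2} − 1 for all k ≥ 0.

|L_k| = 2^{k+2} − 1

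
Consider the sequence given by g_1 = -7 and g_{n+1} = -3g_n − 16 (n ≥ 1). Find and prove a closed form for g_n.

Claim: g_n = (-3)^n − 4.

Base case: g_1 = -7, and (-3)^1 − 4 = -3 − 4 = -7.
Assume g_r = (-3)^r − 4 for some r ≥ 1.
Then g_{r+1} = -3g_r − 16 = -3·((-3)^r − 4) − 16 = -3·(-3)^r + 12 − 16 = (-3)^{r+1} − 4.
This completes the inductive step, so g_n = (-3)^n − 4 for all n ≥ 1.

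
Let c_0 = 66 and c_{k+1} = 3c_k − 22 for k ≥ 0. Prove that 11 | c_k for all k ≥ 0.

Base case: c_0 = 66 = 11·6, so 11 | c_0.
Assume 11 | c_r, so c_r = 11t for some integer t.
Then c_{r+1} = 3c_r − 22 = 3·(11t) − 22 = 11(3t − 2), so 11 | c_{r+1}.
So the property holds for r+1, and by induction 11 | c_k for all k ≥ 0.

11 | c_k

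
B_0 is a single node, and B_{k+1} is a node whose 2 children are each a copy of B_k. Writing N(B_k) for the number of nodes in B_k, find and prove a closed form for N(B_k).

Claim: N(B_k) = 2^{k+1} − 1.

Base case: N(B_0) = 1, and 2^{0+1} − 1 = 1.
Assume N(B_r) = 2^{r+1} − 1.
Then N(B_{r+1}) = 1 + 2N(B_r) = 1 + 2(2^{r+1} − 1) = 2^{r+2} − 2 + 1 = 2^{r+2} − 1.
This completes the inductive step, so N(B_k) = 2^{k+1} − 1 for all k ≥ 0.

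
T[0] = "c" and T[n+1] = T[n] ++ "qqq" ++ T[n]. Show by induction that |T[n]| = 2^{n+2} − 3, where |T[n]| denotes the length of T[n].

Base case: |T[0]| = 1, and 2^{0+2} − 3 = 1.
Assume |T[j]| = 2^{j+2} − 3.
Then |T[j+1]| = |T[j]| + 3 + |T[j]| = 2|T[j]| + 3 = 2(2^{j+2} − 3) + 3 = 2^{j+3} − 6 + 3 = 2^{j+3} − 3.
By induction, |T[n]| = 2^{n+2} − 3 for all n ≥ 0.

|T[n]| = 2^{n+2} − 3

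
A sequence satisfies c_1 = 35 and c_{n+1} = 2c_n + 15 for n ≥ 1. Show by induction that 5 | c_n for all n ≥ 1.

Base case: c_1 = 35 = 5·7, so 5 | c_1.
Assume 5 | c_j, so c_j = 5t for some integer t.
Then c_{j+1} = 2c_j + 15 = 2·(5t) + 15 = 5(2t + 3), so 5 | c_{j+1}.
By induction, 5 | c_n for all n ≥ 1.

5 | c_n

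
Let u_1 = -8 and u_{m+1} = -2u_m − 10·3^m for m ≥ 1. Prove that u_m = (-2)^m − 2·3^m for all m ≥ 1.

Base case: u_1 = -8, and (-2)^1 − 2·3^1 = -2 − 6 = -8.
Assume u_k = (-2)^k − 2·3^k for some k ≥ 1.
Then u_{k+1} = -2u_k − 10·3^k = -2·((-2)^k − 2·3^k) − 10·3^k = (-2)^{k+1} + 4·3^k − 10·3^k = (-2)^{k+1} − 6·3^k = (-2)^{k+1} − 2·3^{k+1}.
So the formula holds for k+1, and by induction u_m = (-2)^m − 2·3^m for all m ≥ 1.

u_m = (-2)^m − 2·3^m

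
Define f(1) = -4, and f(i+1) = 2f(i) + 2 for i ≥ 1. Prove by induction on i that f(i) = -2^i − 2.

Base case: f(1) = -4, and -2^1 − 2 = -2 − 2 = -4.
Assume f(r) = -2^r − 2 for some r ≥ 1.
Then f(r+1) = 2f(r) + 2 = 2·(-2^r − 2) + 2 = -2^{r+1} − 4 + 2 = -2^{r+1} − 2.
Hence f(i) = -2^i − 2 for every i ≥ 1, by induction.

f(i) = -2^i − 2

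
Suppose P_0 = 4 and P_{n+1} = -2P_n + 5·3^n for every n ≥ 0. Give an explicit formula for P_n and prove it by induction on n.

Claim: P_n = 3·(-2)^n + 3^n.

Base case: P_0 = 4, and 3·(-2)^0 + 3^0 = 3 + 1 = 4.
Assume P_k = 3·(-2)^k + 3^k for some k ≥ 0.
Then P_{k+1} = -2P_k + 5·3^k = -2·(3·(-2)^k + 3^k) + 5·3^k = 3·(-2)^{k+1} − 2·3^k + 5·3^k = 3·(-2)^{k+1} + 3·3^k = 3·(-2)^{k+1} + 3^{k+1}.
This completes the inductive step, so P_n = 3·(-2)^n + 3^n for all n ≥ 0.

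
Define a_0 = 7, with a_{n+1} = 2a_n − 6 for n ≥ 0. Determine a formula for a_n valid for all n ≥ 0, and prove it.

Claim: a_n = 2^n + 6.

Base case: a_0 = 7, and 2^0 + 6 = 1 + 6 = 7.
Assume a_k = 2^k + 6 for some k ≥ 0.
Then a_{k+1} = 2a_k − 6 = 2·(2^k + 6) − 6 = 2^{k+1} + 12 − 6 = 2^{k+1} + 6.
By induction, a_n = 2^n + 6 for all n ≥ 0.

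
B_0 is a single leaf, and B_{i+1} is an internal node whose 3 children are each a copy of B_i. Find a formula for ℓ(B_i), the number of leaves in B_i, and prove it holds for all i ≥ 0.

Claim: ℓ(B_i) = 3^i.

Base case: ℓ(B_0) = 1, and 3^0 = 1.
Assume ℓ(B_r) = 3^r.
Then ℓ(B_{r+1}) = 3·ℓ(B_r) = 3·3^r = 3^{r+1}.
By induction, ℓ(B_i) = 3^i for all i ≥ 0.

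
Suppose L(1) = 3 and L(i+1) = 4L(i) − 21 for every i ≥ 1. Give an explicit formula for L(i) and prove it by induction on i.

Claim: L(i) = -4^i + 7.

Base case: L(1) = 3, and -4^1 + 7 = -4 + 7 = 3.
Assume L(m) = -4^m + 7 for some m ≥ 1.
Then L(m+1) = 4L(m) − 21 = 4·(-4^m + 7) − 21 = -4^{m+1} + 28 − 21 = -4^{m+1} + 7.
This completes the inductive step, so L(i) = -4^i + 7 for all i ≥ 1.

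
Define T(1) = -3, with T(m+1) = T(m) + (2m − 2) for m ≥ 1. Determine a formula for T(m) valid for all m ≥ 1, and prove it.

Claim: T(m) = m^2 − 3m − 1.

Base case: T(1) = -3, and 1^2 − 3·1 − 1 = -3.
Assume T(r) = r^2 − 3r − 1.
Then T(r+1) = T(r) + (2r − 2) = (r^2 − 3r − 1) + (2r − 2) = r^2 − r − 3,
and (r+1)^2 − 3·(r+1) − 1 = r^2 − r − 3.
By induction, T(m) = m^2 − 3m − 1 for all m ≥ 1.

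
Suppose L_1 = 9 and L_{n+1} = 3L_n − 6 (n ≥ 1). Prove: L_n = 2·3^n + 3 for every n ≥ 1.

Base case: L_1 = 9, and 2·3^1 + 3 = 6 + 3 = 9.
Assume L_j = 2·3^j + 3 for some j ≥ 1.
Then L_{j+1} = 3L_j − 6 = 3·(2·3^j + 3) − 6 = 6·3^j + 9 − 6 = 2·3^{j+1} + 3.
By induction, L_n = 2·3^n + 3 for all n ≥ 1.

L_n = 2·3^n + 3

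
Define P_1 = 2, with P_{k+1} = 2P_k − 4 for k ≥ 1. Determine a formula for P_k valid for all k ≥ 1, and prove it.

Claim: P_k = -2^k + 4.

Base case: P_1 = 2, and -2^1 + 4 = -2 + 4 = 2.
Assume P_j = -2^j + 4 for some j ≥ 1.
Then P_{j+1} = 2P_j − 4 = 2·(-2^j + 4) − 4 = -2^{j+1} + 8 − 4 = -2^{j+1} + 4.
Hence P_k = -2^k + 4 for every k ≥ 1, by induction.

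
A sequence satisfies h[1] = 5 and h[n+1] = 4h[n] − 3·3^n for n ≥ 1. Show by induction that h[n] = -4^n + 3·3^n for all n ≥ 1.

Base case: h[1] = 5, and -4^1 + 3·3^1 = -4 + 9 = 5.
Assume h[k] = -4^k + 3·3^k for some k ≥ 1.
Then h[k+1] = 4h[k] − 3·3^k = 4·(-4^k + 3·3^k) − 3·3^k = -4^{k+1} + 12·3^k − 3·3^k = -4^{k+1} + 9·3^k = -4^{k+1} + 3·3^{k+1}.
This completes the inductive step, so h[n] = -4^n + 3·3^n for all n ≥ 1.

h[n] = -4^n + 3·3^n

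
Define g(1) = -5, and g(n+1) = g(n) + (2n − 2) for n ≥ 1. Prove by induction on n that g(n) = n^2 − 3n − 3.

Base case: g(1) = -5, and 1^2 − 3·1 − 3 = -5.
Assume g(j) = j^2 − 3j − 3.
Then g(j+1) = g(j) + (2j − 2) = (j^2 − 3j − 3) + (2j − 2) = j^2 − j − 5,
and (j+1)^2 − 3·(j+1) − 3 = j^2 − j − 5.
Hence g(n) = n^2 − 3n − 3 for every n ≥ 1, by induction.

g(n) = n^2 − 3n − 3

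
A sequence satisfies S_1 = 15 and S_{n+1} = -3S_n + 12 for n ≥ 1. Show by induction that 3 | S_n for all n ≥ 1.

Base case: S_1 = 15 = 3·5, so 3 | S_1.
Assume 3 | S_j, so S_j = 3t for some integer t.
Then S_{j+1} = -3S_j + 12 = -3·(3t) + 12 = 3(-3t + 4), so 3 | S_{j+1}.
By induction, 3 | S_n for all n ≥ 1.

3 | S_n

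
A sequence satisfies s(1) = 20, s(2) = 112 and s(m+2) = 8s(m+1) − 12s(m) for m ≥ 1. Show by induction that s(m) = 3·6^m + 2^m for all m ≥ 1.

Base cases: s(1) = 20 and 3·6^1 + 2^1 = 20; s(2) = 112 and 3·6^2 + 2^2 = 112.
Assume s(i) = 3·6^i + 2^i for all 1 ≤ i ≤ j, where j ≥ 2.
Then s(j+1) = 8s(j) − 12s(j−1) = 8·(3·6^j + 2^j) − 12·(3·6^{j−1} + 2^{j−1}) = 3·(8·6 − 12)6^{j−1} + (8·2 − 12)2^{j−1} = 108·6^{j−1} + 4·2^{j−1} = 3·6^{j+1} + 2^{j+1}.
This completes the inductive step, so s(m) = 3·6^m + 2^m for all m ≥ 1.

s(m) = 3·6^m + 2^m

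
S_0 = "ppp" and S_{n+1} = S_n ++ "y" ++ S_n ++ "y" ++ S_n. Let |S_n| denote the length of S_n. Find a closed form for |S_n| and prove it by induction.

Claim: |S_n| = 4·3^n − 1.

Base case: |S_0| = 3, and 4·3^0 − 1 = 3.
Assume |S_r| = 4·3^r − 1.
Then |S_{r+1}| = 3|S_r| + 2 = 3(4·3^r − 1) + 2 = 4·3^{r+1} − 3 + 2 = 4·3^{r+1} − 1.
This completes the inductive step, so |S_n| = 4·3^n − 1 for all n ≥ 0.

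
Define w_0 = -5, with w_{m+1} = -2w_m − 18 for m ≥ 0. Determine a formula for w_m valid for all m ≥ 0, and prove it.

Claim: w_m = (-2)^m − 6.

Base case: w_0 = -5, and (-2)^0 − 6 = 1 − 6 = -5.
Assume w_j = (-2)^j − 6 for some j ≥ 0.
Then w_{j+1} = -2w_j − 18 = -2·((-2)^j − 6) − 18 = -2·(-2)^j + 12 − 18 = (-2)^{j+1} − 6.
Hence w_m = (-2)^m − 6 for every m ≥ 0, by induction.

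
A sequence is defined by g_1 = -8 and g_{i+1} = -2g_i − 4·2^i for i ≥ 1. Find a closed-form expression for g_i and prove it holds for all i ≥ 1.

Claim: g_i = 3·(-2)^i − 2^i.

Base case: g_1 = -8, and 3·(-2)^1 − 2^1 = -6 − 2 = -8.
Assume g_r = 3·(-2)^r − 2^r for some r ≥ 1.
Then g_{r+1} = -2g_r − 4·2^r = -2·(3·(-2)^r − 2^r) − 4·2^r = 3·(-2)^{r+1} + 2·2^r − 4·2^r = 3·(-2)^{r+1} − 2·2^r = 3·(-2)^{r+1} − 2^{r+1}.
This completes the inductive step, so g_i = 3·(-2)^i − 2^i for all i ≥ 1.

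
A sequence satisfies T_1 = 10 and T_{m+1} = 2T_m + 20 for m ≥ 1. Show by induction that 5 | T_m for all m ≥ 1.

Base case: T_1 = 10 = 5·2, so 5 | T_1.
Assume 5 | T_j, so T_j = 5t for some integer t.
Then T_{j+1} = 2T_j + 20 = 2·(5t) + 20 = 5(2t + 4), so 5 | T_{j+1}.
So the property holds for j+1, and by induction 5 | T_m for all m ≥ 1.

5 | T_m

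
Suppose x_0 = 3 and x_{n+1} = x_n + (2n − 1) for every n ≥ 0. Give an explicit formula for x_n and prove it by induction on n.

Claim: x_n = n^2 − 2n + 3.

Base case: x_0 = 3, and 0^2 − 2·0 + 3 = 3.
Assume x_k = k^2 − 2k + 3.
Then x_{k+1} = x_k + (2k − 1) = (k^2 − 2k + 3) + (2k − 1) = k^2 + 2,
and (k+1)^2 − 2·(k+1) + 3 = k^2 + 2.
By induction, x_n = n^2 − 2n + 3 for all n ≥ 0.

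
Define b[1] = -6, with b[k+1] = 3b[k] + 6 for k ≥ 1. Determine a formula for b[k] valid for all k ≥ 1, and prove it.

Claim: b[k] = -3^k − 3.

Base case: b[1] = -6, and -3^1 − 3 = -3 − 3 = -6.
Assume b[r] = -3^r − 3 for some r ≥ 1.
Then b[r+1] = 3b[r] + 6 = 3·(-3^r − 3) + 6 = -3^{r+1} − 9 + 6 = -3^{r+1} − 3.
So the formula holds for r+1, and by induction b[k] = -3^k − 3 for all k ≥ 1.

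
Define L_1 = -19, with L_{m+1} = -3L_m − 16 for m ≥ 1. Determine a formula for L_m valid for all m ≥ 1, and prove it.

Claim: L_m = 5·(-3)^m − 4.

Base case: L_1 = -19, and 5·(-3)^1 − 4 = -15 − 4 = -19.
Assume L_k = 5·(-3)^k − 4 for some k ≥ 1.
Then L_{k+1} = -3L_k − 16 = -3·(5·(-3)^k − 4) − 16 = -15·(-3)^k + 12 − 16 = 5·(-3)^{k+1} − 4.
So the formula holds for k+1, and by induction L_m = 5·(-3)^m − 4 for all m ≥ 1.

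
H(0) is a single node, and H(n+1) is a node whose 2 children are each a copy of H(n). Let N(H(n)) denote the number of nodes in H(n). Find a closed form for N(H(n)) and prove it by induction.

Claim: N(H(n)) = 2^{n+1} − 1.

Base case: N(H(0)) = 1, and 2^{0+1} − 1 = 1.
Assume N(H(j)) = 2^{j+1} − 1.
Then N(H(j+1)) = 1 + 2N(H(j)) = 1 + 2(2^{j+1} − 1) = 2^{j+2} − 2 + 1 = 2^{j+2} − 1.
This completes the inductive step, so N(H(n)) = 2^{n+1} − 1 for all n ≥ 0.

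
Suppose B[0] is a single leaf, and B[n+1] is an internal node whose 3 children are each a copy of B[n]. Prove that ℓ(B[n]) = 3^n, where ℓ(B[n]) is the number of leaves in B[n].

Base case: ℓ(B[0]) = 1, and 3^0 = 1.
Assume ℓ(B[k]) = 3^k.
Then ℓ(B[k+1]) = 3·ℓ(B[k]) = 3·3^k = 3^{k+1}.
By induction, ℓ(B[n]) = 3^n for all n ≥ 0.

ℓ(B[n]) = 3^n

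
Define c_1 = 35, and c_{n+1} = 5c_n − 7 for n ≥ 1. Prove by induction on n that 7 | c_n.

Base case: c_1 = 35 = 7·5, so 7 | c_1.
Assume 7 | c_k, so c_k = 7t for some integer t.
Then c_{k+1} = 5c_k − 7 = 5·(7t) − 7 = 7(5t − 1), so 7 | c_{k+1}.
Hence 7 | c_n for every n ≥ 1, by induction.

7 | c_n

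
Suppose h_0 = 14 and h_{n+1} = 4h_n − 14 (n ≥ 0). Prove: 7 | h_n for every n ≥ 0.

Base case: h_0 = 14 = 7·2, so 7 | h_0.
Assume 7 | h_r, so h_r = 7t for some integer t.
Then h_{r+1} = 4h_r − 14 = 4·(7t) − 14 = 7(4t − 2), so 7 | h_{r+1}.
So the property holds for r+1, and by induction 7 | h_n for all n ≥ 0.

7 | h_n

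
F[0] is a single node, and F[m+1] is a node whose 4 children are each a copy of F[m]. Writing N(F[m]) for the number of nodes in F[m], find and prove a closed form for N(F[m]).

Claim: N(F[m]) = (4^{m+1} − 1)/3.

Base case: N(F[0]) = 1, and (4^{0+1} − 1)/3 = 1.
Assume N(F[j]) = (4^{j+1} − 1)/3.
Then N(F[j+1]) = 1 + 4N(F[j]) = 1 + 4·(4^{j+1} − 1)/3 = 1 + (4^{j+2} − 4)/3 = (3 + 4^{j+2} − 4)/3 = (4^{j+2} − 1)/3.
So the formula holds for j+1, and by induction N(F[m]) = (4^{m+1} − 1)/3 for all m ≥ 0.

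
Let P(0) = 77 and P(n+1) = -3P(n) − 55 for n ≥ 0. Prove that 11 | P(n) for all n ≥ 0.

Base case: P(0) = 77 = 11·7, so 11 | P(0).
Assume 11 | P(j), so P(j) = 11t for some integer t.
Then P(j+1) = -3P(j) − 55 = -3·(11t) − 55 = 11(-3t − 5), so 11 | P(j+1).
So the property holds for j+1, and by induction 11 | P(n) for all n ≥ 0.

11 | P(n)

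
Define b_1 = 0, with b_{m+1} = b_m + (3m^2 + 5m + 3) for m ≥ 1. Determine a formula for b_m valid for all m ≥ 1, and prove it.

Claim: b_m = m^3 + m^2 + m − 3.

Base case: b_1 = 0, and 1^3 + 1^2 + 1 − 3 = 0.
Assume b_r = r^3 + r^2 + r − 3.
Then b_{r+1} = b_r + (3r^2 + 5r + 3) = (r^3 + r^2 + r − 3) + (3r^2 + 5r + 3) = r^3 + 4r^2 + 6r,
and (r+1)^3 + (r+1)^2 + (r+1) − 3 = r^3 + 4r^2 + 6r.
By induction, b_m = m^3 + m^2 + m − 3 for all m ≥ 1.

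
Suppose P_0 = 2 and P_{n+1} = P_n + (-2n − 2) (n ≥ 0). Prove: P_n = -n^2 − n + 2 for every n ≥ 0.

Base case: P_0 = 2, and -0^2 − 0 + 2 = 2.
Assume P_m = -m^2 − m + 2.
Then P_{m+1} = P_m + (-2m − 2) = (-m^2 − m + 2) + (-2m − 2) = -m^2 − 3m,
and -(m+1)^2 − (m+1) + 2 = -m^2 − 3m.
This completes the inductive step, so P_n = -n^2 − n + 2 for all n ≥ 0.

P_n = -n^2 − n + 2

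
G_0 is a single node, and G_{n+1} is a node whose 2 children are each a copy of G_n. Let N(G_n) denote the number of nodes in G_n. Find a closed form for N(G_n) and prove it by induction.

Claim: N(G_n) = 2^{n+1} − 1.

Base case: N(G_0) = 1, and 2^{0+1} − 1 = 1.
Assume N(G_r) = 2^{r+1} − 1.
Then N(G_{r+1}) = 1 + 2N(G_r) = 1 + 2(2^{r+1} − 1) = 2^{r+2} − 2 + 1 = 2^{r+2} − 1.
So the formula holds for r+1, and by induction N(G_n) = 2^{n+1} − 1 for all n ≥ 0.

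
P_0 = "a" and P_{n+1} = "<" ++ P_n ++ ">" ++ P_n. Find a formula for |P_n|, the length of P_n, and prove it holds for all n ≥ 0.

Claim: |P_n| = 3·2^n − 2.

Base case: |P_0| = 1, and 3·2^0 − 2 = 1.
Assume |P_m| = 3·2^m − 2.
Then |P_{m+1}| = 1 + |P_m| + 1 + |P_m| = 2|P_m| + 2 = 2(3·2^m − 2) + 2 = 3·2^{m+1} − 4 + 2 = 3·2^{m+1} − 2.
So the formula holds for m+1, and by induction |P_n| = 3·2^n − 2 for all n ≥ 0.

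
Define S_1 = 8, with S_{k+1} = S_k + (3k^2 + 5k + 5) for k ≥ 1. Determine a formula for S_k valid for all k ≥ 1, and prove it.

Claim: S_k = k^3 + k^2 + 3k + 3.

Base case: S_1 = 8, and 1^3 + 1^2 + 3·1 + 3 = 8.
Assume S_m = m^3 + m^2 + 3m + 3.
Then S_{m+1} = S_m + (3m^2 + 5m + 5) = (m^3 + m^2 + 3m + 3) + (3m^2 + 5m + 5) = m^3 + 4m^2 + 8m + 8,
and (m+1)^3 + (m+1)^2 + 3·(m+1) + 3 = m^3 + 4m^2 + 8m + 8.
Hence S_k = k^3 + k^2 + 3k + 3 for every k ≥ 1, by induction.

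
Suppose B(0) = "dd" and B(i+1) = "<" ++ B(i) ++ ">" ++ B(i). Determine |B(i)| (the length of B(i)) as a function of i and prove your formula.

Claim: |B(i)| = 2^{i+2} − 2.

Base case: |B(0)| = 2, and 2^{0+2} − 2 = 2.
Assume |B(j)| = 2^{j+2} − 2.
Then |B(j+1)| = 1 + |B(j)| + 1 + |B(j)| = 2|B(j)| + 2 = 2(2^{j+2} − 2) + 2 = 2^{j+3} − 4 + 2 = 2^{j+3} − 2.
Hence |B(i)| = 2^{i+2} − 2 for every i ≥ 0, by induction.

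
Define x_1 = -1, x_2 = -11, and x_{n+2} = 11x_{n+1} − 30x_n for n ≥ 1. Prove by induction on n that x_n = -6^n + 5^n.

Base cases: x_1 = -1 and -6^1 + 5^1 = -1; x_2 = -11 and -6^2 + 5^2 = -11.
Assume x_j = -6^j + 5^j for all 1 ≤ j ≤ r, where r ≥ 2.
Then x_{r+1} = 11x_r − 30x_{r−1} = 11·(-6^r + 5^r) − 30·(-6^{r−1} + 5^{r−1}) = -(11·6 − 30)6^{r−1} + (11·5 − 30)5^{r−1} = -36·6^{r−1} + 25·5^{r−1} = -6^{r+1} + 5^{r+1}.
So the formula holds for r+1, and by strong induction x_n = -6^n + 5^n for all n ≥ 1.

x_n = -6^n + 5^n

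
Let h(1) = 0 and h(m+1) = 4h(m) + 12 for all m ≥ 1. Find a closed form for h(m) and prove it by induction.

Claim: h(m) = 4^m − 4.

Base case: h(1) = 0, and 4^1 − 4 = 4 − 4 = 0.
Assume h(k) = 4^k − 4 for some k ≥ 1.
Then h(k+1) = 4h(k) + 12 = 4·(4^k − 4) + 12 = 4^{k+1} − 16 + 12 = 4^{k+1} − 4.
This completes the inductive step, so h(m) = 4^m − 4 for all m ≥ 1.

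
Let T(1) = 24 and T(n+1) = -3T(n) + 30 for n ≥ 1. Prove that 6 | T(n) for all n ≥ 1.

Base case: T(1) = 24 = 6·4, so 6 | T(1).
Assume 6 | T(r), so T(r) = 6t for some integer t.
Then T(r+1) = -3T(r) + 30 = -3·(6t) + 30 = 6(-3t + 5), so 6 | T(r+1).
So the property holds for r+1, and by induction 6 | T(n) for all n ≥ 1.

6 | T(n)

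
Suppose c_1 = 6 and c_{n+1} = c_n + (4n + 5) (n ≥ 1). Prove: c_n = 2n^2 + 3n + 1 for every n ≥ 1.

Base case: c_1 = 6, and 2·1^2 + 3·1 + 1 = 6.
Assume c_j = 2j^2 + 3j + 1.
Then c_{j+1} = c_j + (4j + 5) = (2j^2 + 3j + 1) + (4j + 5) = 2j^2 + 7j + 6,
and 2·(j+1)^2 + 3·(j+1) + 1 = 2j^2 + 7j + 6.
This completes the inductive step, so c_n = 2n^2 + 3n + 1 for all n ≥ 1.

c_n = 2n^2 + 3n + 1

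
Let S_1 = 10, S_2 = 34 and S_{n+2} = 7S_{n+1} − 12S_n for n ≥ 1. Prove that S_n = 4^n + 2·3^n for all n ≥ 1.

Base cases: S_1 = 10 and 4^1 + 2·3^1 = 10; S_2 = 34 and 4^2 + 2·3^2 = 34.
Assume S_i = 4^i + 2·3^i for all 1 ≤ i ≤ j, where j ≥ 2.
Then S_{j+1} = 7S_j − 12S_{j−1} = 7·(4^j + 2·3^j) − 12·(4^{j−1} + 2·3^{j−1}) = (7·4 − 12)4^{j−1} + 2·(7·3 − 12)3^{j−1} = 16·4^{j−1} + 18·3^{j−1} = 4^{j+1} + 2·3^{j+1}.
So the formula holds for j+1, and by strong induction S_n = 4^n + 2·3^n for all n ≥ 1.

S_n = 4^n + 2·3^n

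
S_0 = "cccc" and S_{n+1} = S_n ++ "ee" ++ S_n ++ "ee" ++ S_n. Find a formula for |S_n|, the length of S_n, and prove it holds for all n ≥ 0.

Claim: |S_n| = 6·3^n − 2.

Base case: |S_0| = 4, and 6·3^0 − 2 = 4.
Assume |S_j| = 6·3^j − 2.
Then |S_{j+1}| = 3|S_j| + 4 = 3(6·3^j − 2) + 4 = 6·3^{j+1} − 6 + 4 = 6·3^{j+1} − 2.
This completes the inductive step, so |S_n| = 6·3^n − 2 for all n ≥ 0.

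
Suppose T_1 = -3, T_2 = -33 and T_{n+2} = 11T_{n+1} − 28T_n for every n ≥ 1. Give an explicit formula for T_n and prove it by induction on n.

Claim: T_n = 4^n − 7^n.

Base cases: T_1 = -3 and 4^1 − 7^1 = -3; T_2 = -33 and 4^2 − 7^2 = -33.
Assume T_j = 4^j − 7^j for all 1 ≤ j ≤ r, where r ≥ 2.
Then T_{r+1} = 11T_r − 28T_{r−1} = 11·(4^r − 7^r) − 28·(4^{r−1} − 7^{r−1}) = (11·4 − 28)4^{r−1} − (11·7 − 28)7^{r−1} = 16·4^{r−1} − 49·7^{r−1} = 4^{r+1} − 7^{r+1}.
So the formula holds for r+1, and by strong induction T_n = 4^n − 7^n for all n ≥ 1.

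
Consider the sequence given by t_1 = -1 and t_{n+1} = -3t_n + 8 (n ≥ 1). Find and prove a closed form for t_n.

Claim: t_n = (-3)^n + 2.

Base case: t_1 = -1, and (-3)^1 + 2 = -3 + 2 = -1.
Assume t_k = (-3)^k + 2 for some k ≥ 1.
Then t_{k+1} = -3t_k + 8 = -3·((-3)^k + 2) + 8 = -3·(-3)^k − 6 + 8 = (-3)^{k+1} + 2.
So the formula holds for k+1, and by induction t_n = (-3)^n + 2 for all n ≥ 1.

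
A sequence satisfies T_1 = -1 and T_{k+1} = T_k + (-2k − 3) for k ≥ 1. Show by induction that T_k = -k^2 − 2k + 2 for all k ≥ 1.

Base case: T_1 = -1, and -1^2 − 2·1 + 2 = -1.
Assume T_j = -j^2 − 2j + 2.
Then T_{j+1} = T_j + (-2j − 3) = (-j^2 − 2j + 2) + (-2j − 3) = -j^2 − 4j − 1,
and -(j+1)^2 − 2·(j+1) + 2 = -j^2 − 4j − 1.
By induction, T_k = -k^2 − 2k + 2 for all k ≥ 1.

T_k = -k^2 − 2k + 2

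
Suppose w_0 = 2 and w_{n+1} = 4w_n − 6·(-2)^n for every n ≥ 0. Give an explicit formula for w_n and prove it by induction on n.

Claim: w_n = 4^n + (-2)^n.

Base case: w_0 = 2, and 4^0 + (-2)^0 = 1 + 1 = 2.
Assume w_r = 4^r + (-2)^r for some r ≥ 0.
Then w_{r+1} = 4w_r − 6·(-2)^r = 4·(4^r + (-2)^r) − 6·(-2)^r = 4^{r+1} + 4·(-2)^r − 6·(-2)^r = 4^{r+1} − 2·(-2)^r = 4^{r+1} + (-2)^{r+1}.
By induction, w_n = 4^n + (-2)^n for all n ≥ 0.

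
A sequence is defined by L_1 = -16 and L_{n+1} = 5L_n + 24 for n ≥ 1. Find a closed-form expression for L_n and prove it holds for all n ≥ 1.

Claim: L_n = -2·5^n − 6.

Base case: L_1 = -16, and -2·5^1 − 6 = -10 − 6 = -16.
Assume L_j = -2·5^j − 6 for some j ≥ 1.
Then L_{j+1} = 5L_j + 24 = 5·(-2·5^j − 6) + 24 = -10·5^j − 30 + 24 = -2·5^{j+1} − 6.
So the formula holds for j+1, and by induction L_n = -2·5^n − 6 for all n ≥ 1.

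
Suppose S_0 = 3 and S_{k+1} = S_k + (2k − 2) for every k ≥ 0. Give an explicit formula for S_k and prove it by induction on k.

Claim: S_k = k^2 − 3k + 3.

Base case: S_0 = 3, and 0^2 − 3·0 + 3 = 3.
Assume S_j = j^2 − 3j + 3.
Then S_{j+1} = S_j + (2j − 2) = (j^2 − 3j + 3) + (2j − 2) = j^2 − j + 1,
and (j+1)^2 − 3·(j+1) + 3 = j^2 − j + 1.
By induction, S_k = k^2 − 3k + 3 for all k ≥ 0.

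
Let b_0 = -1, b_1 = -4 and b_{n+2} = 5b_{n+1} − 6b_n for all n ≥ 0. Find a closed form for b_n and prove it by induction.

Claim: b_n = 2^n − 2·3^n.

Base cases: b_0 = -1 and 2^0 − 2·3^0 = -1; b_1 = -4 and 2^1 − 2·3^1 = -4.
Assume b_j = 2^j − 2·3^j for all 0 ≤ j ≤ k, where k ≥ 1.
Then b_{k+1} = 5b_k − 6b_{k−1} = 5·(2^k − 2·3^k) − 6·(2^{k−1} − 2·3^{k−1}) = (5·2 − 6)2^{k−1} − 2·(5·3 − 6)3^{k−1} = 4·2^{k−1} − 18·3^{k−1} = 2^{k+1} − 2·3^{k+1}.
Hence b_n = 2^n − 2·3^n for every n ≥ 0, by strong induction.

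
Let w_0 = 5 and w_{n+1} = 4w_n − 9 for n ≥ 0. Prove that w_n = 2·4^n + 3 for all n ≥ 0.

Base case: w_0 = 5, and 2·4^0 + 3 = 2 + 3 = 5.
Assume w_m = 2·4^m + 3 for some m ≥ 0.
Then w_{m+1} = 4w_m − 9 = 4·(2·4^m + 3) − 9 = 8·4^m + 12 − 9 = 2·4^{m+1} + 3.
Hence w_n = 2·4^n + 3 for every n ≥ 0, by induction.

w_n = 2·4^n + 3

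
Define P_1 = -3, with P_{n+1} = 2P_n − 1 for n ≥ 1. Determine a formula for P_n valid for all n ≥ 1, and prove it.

Claim: P_n = -2^{n+1} + 1.

Base case: P_1 = -3, and -2^{1+1} + 1 = -4 + 1 = -3.
Assume P_m = -2^{m+1} + 1 for some m ≥ 1.
Then P_{m+1} = 2P_m − 1 = 2·(-2^{m+1} + 1) − 1 = -2^{m+2} + 2 − 1 = -2^{m+2} + 1.
By induction, P_n = -2^{n+1} + 1 for all n ≥ 1.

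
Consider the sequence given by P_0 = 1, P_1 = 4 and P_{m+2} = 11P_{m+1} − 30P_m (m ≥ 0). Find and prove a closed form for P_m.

Claim: P_m = 2·5^m − 6^m.

Base cases: P_0 = 1 and 2·5^0 − 6^0 = 1; P_1 = 4 and 2·5^1 − 6^1 = 4.
Assume P_j = 2·5^j − 6^j for all 0 ≤ j ≤ r, where r ≥ 1.
Then P_{r+1} = 11P_r − 30P_{r−1} = 11·(2·5^r − 6^r) − 30·(2·5^{r−1} − 6^{r−1}) = 2·(11·5 − 30)5^{r−1} − (11·6 − 30)6^{r−1} = 50·5^{r−1} − 36·6^{r−1} = 2·5^{r+1} − 6^{r+1}.
This completes the inductive step, so P_m = 2·5^m − 6^m for all m ≥ 0.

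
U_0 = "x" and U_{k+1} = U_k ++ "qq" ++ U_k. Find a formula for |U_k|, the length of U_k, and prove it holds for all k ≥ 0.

Claim: |U_k| = 3·2^k − 2.

Base case: |U_0| = 1, and 3·2^0 − 2 = 1.
Assume |U_m| = 3·2^m − 2.
Then |U_{m+1}| = |U_m| + 2 + |U_m| = 2|U_m| + 2 = 2(3·2^m − 2) + 2 = 3·2^{m+1} − 4 + 2 = 3·2^{m+1} − 2.
So the formula holds for m+1, and by induction |U_k| = 3·2^k − 2 for all k ≥ 0.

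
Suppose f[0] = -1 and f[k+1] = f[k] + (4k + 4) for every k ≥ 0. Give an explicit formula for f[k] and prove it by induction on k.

Claim: f[k] = 2k^2 + 2k − 1.

Base case: f[0] = -1, and 2·0^2 + 2·0 − 1 = -1.
Assume f[r] = 2r^2 + 2r − 1.
Then f[r+1] = f[r] + (4r + 4) = (2r^2 + 2r − 1) + (4r + 4) = 2r^2 + 6r + 3,
and 2·(r+1)^2 + 2·(r+1) − 1 = 2r^2 + 6r + 3.
Hence f[k] = 2k^2 + 2k − 1 for every k ≥ 0, by induction.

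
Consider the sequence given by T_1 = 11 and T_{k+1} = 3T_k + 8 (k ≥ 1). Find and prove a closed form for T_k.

Claim: T_k = 5·3^k − 4.

Base case: T_1 = 11, and 5·3^1 − 4 = 15 − 4 = 11.
Assume T_r = 5·3^r − 4 for some r ≥ 1.
Then T_{r+1} = 3T_r + 8 = 3·(5·3^r − 4) + 8 = 15·3^r − 12 + 8 = 5·3^{r+1} − 4.
This completes the inductive step, so T_k = 5·3^k − 4 for all k ≥ 1.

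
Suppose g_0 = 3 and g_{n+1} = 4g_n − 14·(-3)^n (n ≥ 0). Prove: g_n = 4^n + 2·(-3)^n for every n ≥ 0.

Base case: g_0 = 3, and 4^0 + 2·(-3)^0 = 1 + 2 = 3.
Assume g_r = 4^r + 2·(-3)^r for some r ≥ 0.
Then g_{r+1} = 4g_r − 14·(-3)^r = 4·(4^r + 2·(-3)^r) − 14·(-3)^r = 4^{r+1} + 8·(-3)^r − 14·(-3)^r = 4^{r+1} − 6·(-3)^r = 4^{r+1} + 2·(-3)^{r+1}.
By induction, g_n = 4^n + 2·(-3)^n for all n ≥ 0.

g_n = 4^n + 2·(-3)^n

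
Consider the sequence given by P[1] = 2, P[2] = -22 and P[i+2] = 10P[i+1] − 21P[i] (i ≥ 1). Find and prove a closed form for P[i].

Claim: P[i] = 3·3^i − 7^i.

Base cases: P[1] = 2 and 3·3^1 − 7^1 = 2; P[2] = -22 and 3·3^2 − 7^2 = -22.
Assume P[j] = 3·3^j − 7^j for all 1 ≤ j ≤ r, where r ≥ 2.
Then P[r+1] = 10P[r] − 21P[r−1] = 10·(3·3^r − 7^r) − 21·(3·3^{r−1} − 7^{r−1}) = 3·(10·3 − 21)3^{r−1} − (10·7 − 21)7^{r−1} = 27·3^{r−1} − 49·7^{r−1} = 3·3^{r+1} − 7^{r+1}.
Hence P[i] = 3·3^i − 7^i for every i ≥ 1, by strong induction.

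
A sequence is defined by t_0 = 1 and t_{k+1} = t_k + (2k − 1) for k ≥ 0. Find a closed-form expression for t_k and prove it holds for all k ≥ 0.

Claim: t_k = k^2 − 2k + 1.

Base case: t_0 = 1, and 0^2 − 2·0 + 1 = 1.
Assume t_r = r^2 − 2r + 1.
Then t_{r+1} = t_r + (2r − 1) = (r^2 − 2r + 1) + (2r − 1) = r^2,
and (r+1)^2 − 2·(r+1) + 1 = r^2.
Hence t_k = k^2 − 2k + 1 for every k ≥ 0, by induction.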